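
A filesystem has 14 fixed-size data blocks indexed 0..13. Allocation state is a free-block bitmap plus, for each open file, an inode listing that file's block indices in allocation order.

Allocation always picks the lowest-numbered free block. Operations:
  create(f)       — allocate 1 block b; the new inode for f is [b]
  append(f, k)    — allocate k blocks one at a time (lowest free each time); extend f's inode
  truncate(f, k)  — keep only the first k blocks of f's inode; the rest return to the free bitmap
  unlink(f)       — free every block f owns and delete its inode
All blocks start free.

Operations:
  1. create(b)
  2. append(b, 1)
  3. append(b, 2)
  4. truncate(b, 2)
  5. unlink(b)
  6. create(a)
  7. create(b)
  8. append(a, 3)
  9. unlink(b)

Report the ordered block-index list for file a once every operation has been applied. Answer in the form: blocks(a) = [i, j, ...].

blocks(a) = [0, 2, 3, 4]

create(b): bitmap=F............. | b=[0]
append(b, 1): bitmap=FF............ | b=[0, 1]
append(b, 2): bitmap=FFFF.......... | b=[0, 1, 2, 3]
truncate(b, 2): bitmap=FF............ | b=[0, 1]
unlink(b): bitmap=.............. | 
create(a): bitmap=F............. | a=[0]
create(b): bitmap=FF............ | a=[0] b=[1]
append(a, 3): bitmap=FFFFF......... | a=[0, 2, 3, 4] b=[1]
unlink(b): bitmap=F.FFF......... | a=[0, 2, 3, 4]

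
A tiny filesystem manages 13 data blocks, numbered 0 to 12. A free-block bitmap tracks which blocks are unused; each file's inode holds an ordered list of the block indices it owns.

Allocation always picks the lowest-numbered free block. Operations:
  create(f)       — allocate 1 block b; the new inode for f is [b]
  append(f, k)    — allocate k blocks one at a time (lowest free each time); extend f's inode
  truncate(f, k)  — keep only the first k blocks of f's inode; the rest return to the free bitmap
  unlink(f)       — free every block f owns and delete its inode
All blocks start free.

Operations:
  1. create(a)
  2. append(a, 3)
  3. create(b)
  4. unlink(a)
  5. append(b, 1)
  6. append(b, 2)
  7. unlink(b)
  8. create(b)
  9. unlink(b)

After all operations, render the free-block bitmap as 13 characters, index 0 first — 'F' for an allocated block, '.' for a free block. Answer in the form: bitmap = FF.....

bitmap = .............

  1. create(a)  ⇒  F............  {a→[0]}
  2. append(a, 3)  ⇒  FFFF.........  {a→[0, 1, 2, 3]}
  3. create(b)  ⇒  FFFFF........  {a→[0, 1, 2, 3]; b→[4]}
  4. unlink(a)  ⇒  ....F........  {b→[4]}
  5. append(b, 1)  ⇒  F...F........  {b→[4, 0]}
  6. append(b, 2)  ⇒  FFF.F........  {b→[4, 0, 1, 2]}
  7. unlink(b)  ⇒  .............  {}
  8. create(b)  ⇒  F............  {b→[0]}
  9. unlink(b)  ⇒  .............  {}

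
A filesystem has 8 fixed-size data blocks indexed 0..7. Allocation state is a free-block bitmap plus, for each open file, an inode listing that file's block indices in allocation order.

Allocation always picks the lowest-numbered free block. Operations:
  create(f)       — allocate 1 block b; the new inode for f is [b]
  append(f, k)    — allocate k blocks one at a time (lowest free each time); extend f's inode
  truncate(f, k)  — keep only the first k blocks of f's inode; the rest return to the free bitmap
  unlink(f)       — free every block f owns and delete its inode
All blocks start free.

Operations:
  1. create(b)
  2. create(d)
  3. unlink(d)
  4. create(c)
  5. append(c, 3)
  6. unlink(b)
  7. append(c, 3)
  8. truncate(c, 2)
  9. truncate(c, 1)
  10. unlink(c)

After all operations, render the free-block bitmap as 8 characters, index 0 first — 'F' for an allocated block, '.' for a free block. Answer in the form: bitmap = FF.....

[1] create(b) — b=0 (map F.......)
[2] create(d) — b=0 d=1 (map FF......)
[3] unlink(d) — b=0 (map F.......)
[4] create(c) — b=0 c=1 (map FF......)
[5] append(c, 3) — b=0 c=1,2,3,4 (map FFFFF...)
[6] unlink(b) — c=1,2,3,4 (map .FFFF...)
[7] append(c, 3) — c=1,2,3,4,0,5,6 (map FFFFFFF.)
[8] truncate(c, 2) — c=1,2 (map .FF.....)
[9] truncate(c, 1) — c=1 (map .F......)
[10] unlink(c) —  (map ........)

bitmap = ........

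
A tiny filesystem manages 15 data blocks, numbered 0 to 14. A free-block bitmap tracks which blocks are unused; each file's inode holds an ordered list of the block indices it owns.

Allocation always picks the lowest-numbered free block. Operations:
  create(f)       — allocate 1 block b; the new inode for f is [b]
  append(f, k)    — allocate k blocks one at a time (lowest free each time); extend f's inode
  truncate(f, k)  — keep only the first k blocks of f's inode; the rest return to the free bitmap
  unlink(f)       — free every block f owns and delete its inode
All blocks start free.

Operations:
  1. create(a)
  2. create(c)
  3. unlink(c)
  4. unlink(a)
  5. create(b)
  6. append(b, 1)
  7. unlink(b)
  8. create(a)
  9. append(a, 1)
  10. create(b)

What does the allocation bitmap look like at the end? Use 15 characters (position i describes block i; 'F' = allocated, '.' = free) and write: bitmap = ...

bitmap = FFF............

  1. create(a)  ⇒  F..............  {a→[0]}
  2. create(c)  ⇒  FF.............  {a→[0]; c→[1]}
  3. unlink(c)  ⇒  F..............  {a→[0]}
  4. unlink(a)  ⇒  ...............  {}
  5. create(b)  ⇒  F..............  {b→[0]}
  6. append(b, 1)  ⇒  FF.............  {b→[0, 1]}
  7. unlink(b)  ⇒  ...............  {}
  8. create(a)  ⇒  F..............  {a→[0]}
  9. append(a, 1)  ⇒  FF.............  {a→[0, 1]}
  10. create(b)  ⇒  FFF............  {a→[0, 1]; b→[2]}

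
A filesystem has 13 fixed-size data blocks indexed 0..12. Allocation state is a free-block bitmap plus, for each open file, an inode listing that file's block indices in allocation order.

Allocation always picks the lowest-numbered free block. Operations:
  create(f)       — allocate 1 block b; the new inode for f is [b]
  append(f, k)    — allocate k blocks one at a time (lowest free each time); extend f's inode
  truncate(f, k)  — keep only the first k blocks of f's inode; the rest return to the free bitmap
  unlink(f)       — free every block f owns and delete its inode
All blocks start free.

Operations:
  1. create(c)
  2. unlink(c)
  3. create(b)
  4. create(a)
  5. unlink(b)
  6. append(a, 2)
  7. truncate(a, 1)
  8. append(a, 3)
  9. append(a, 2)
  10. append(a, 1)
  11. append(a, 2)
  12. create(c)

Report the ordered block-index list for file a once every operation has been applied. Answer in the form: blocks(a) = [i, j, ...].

after create(c) → c:[0]  free=[F............]
after unlink(c) →   free=[.............]
after create(b) → b:[0]  free=[F............]
after create(a) → a:[1], b:[0]  free=[FF...........]
after unlink(b) → a:[1]  free=[.F...........]
after append(a, 2) → a:[1, 0, 2]  free=[FFF..........]
after truncate(a, 1) → a:[1]  free=[.F...........]
after append(a, 3) → a:[1, 0, 2, 3]  free=[FFFF.........]
after append(a, 2) → a:[1, 0, 2, 3, 4, 5]  free=[FFFFFF.......]
after append(a, 1) → a:[1, 0, 2, 3, 4, 5, 6]  free=[FFFFFFF......]
after append(a, 2) → a:[1, 0, 2, 3, 4, 5, 6, 7, 8]  free=[FFFFFFFFF....]
after create(c) → a:[1, 0, 2, 3, 4, 5, 6, 7, 8], c:[9]  free=[FFFFFFFFFF...]

blocks(a) = [1, 0, 2, 3, 4, 5, 6, 7, 8]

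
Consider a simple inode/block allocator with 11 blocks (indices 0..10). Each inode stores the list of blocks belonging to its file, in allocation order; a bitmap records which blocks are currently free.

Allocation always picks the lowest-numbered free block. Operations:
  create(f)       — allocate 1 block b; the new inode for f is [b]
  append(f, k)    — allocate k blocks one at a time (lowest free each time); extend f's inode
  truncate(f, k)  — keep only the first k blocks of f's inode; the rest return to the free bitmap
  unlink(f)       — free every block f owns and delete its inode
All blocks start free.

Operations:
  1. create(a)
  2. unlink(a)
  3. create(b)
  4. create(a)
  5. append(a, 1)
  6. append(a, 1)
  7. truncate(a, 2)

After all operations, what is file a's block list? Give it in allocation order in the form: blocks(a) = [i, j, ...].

blocks(a) = [1, 2]

[1] create(a) — a=0 (map F..........)
[2] unlink(a) —  (map ...........)
[3] create(b) — b=0 (map F..........)
[4] create(a) — a=1 b=0 (map FF.........)
[5] append(a, 1) — a=1,2 b=0 (map FFF........)
[6] append(a, 1) — a=1,2,3 b=0 (map FFFF.......)
[7] truncate(a, 2) — a=1,2 b=0 (map FFF........)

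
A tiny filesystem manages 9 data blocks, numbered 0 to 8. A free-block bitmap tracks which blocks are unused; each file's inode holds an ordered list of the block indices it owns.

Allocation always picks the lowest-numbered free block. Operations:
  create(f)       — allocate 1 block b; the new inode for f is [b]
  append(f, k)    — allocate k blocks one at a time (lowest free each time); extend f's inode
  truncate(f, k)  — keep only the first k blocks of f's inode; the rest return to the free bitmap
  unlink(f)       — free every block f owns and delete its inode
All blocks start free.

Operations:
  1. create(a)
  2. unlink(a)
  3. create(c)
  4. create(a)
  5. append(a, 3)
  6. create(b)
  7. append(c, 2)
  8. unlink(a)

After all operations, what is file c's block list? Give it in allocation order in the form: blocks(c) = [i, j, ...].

blocks(c) = [0, 6, 7]

  1. create(a)  ⇒  F........  {a→[0]}
  2. unlink(a)  ⇒  .........  {}
  3. create(c)  ⇒  F........  {c→[0]}
  4. create(a)  ⇒  FF.......  {a→[1]; c→[0]}
  5. append(a, 3)  ⇒  FFFFF....  {a→[1, 2, 3, 4]; c→[0]}
  6. create(b)  ⇒  FFFFFF...  {a→[1, 2, 3, 4]; b→[5]; c→[0]}
  7. append(c, 2)  ⇒  FFFFFFFF.  {a→[1, 2, 3, 4]; b→[5]; c→[0, 6, 7]}
  8. unlink(a)  ⇒  F....FFF.  {b→[5]; c→[0, 6, 7]}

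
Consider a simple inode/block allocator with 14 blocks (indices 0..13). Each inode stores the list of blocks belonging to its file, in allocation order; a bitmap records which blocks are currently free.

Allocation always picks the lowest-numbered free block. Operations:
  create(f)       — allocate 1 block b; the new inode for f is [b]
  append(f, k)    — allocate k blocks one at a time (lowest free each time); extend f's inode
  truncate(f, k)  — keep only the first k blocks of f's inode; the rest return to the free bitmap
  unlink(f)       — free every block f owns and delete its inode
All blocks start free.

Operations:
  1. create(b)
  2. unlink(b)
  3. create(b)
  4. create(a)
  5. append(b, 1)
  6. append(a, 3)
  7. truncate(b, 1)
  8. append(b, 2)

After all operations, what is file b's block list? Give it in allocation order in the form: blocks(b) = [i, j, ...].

create(b): bitmap=F............. | b=[0]
unlink(b): bitmap=.............. | 
create(b): bitmap=F............. | b=[0]
create(a): bitmap=FF............ | a=[1] b=[0]
append(b, 1): bitmap=FFF........... | a=[1] b=[0, 2]
append(a, 3): bitmap=FFFFFF........ | a=[1, 3, 4, 5] b=[0, 2]
truncate(b, 1): bitmap=FF.FFF........ | a=[1, 3, 4, 5] b=[0]
append(b, 2): bitmap=FFFFFFF....... | a=[1, 3, 4, 5] b=[0, 2, 6]

blocks(b) = [0, 2, 6]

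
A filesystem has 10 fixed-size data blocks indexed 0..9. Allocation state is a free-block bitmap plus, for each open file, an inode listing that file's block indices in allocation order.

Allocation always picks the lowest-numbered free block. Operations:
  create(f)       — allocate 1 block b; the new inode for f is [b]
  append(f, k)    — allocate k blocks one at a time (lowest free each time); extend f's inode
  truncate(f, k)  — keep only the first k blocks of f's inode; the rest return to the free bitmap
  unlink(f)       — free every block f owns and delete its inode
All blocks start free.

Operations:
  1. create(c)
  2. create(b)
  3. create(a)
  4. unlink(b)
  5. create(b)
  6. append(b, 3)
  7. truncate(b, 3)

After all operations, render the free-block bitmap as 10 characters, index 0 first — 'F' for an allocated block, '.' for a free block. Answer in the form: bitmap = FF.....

create(c): bitmap=F......... | c=[0]
create(b): bitmap=FF........ | b=[1] c=[0]
create(a): bitmap=FFF....... | a=[2] b=[1] c=[0]
unlink(b): bitmap=F.F....... | a=[2] c=[0]
create(b): bitmap=FFF....... | a=[2] b=[1] c=[0]
append(b, 3): bitmap=FFFFFF.... | a=[2] b=[1, 3, 4, 5] c=[0]
truncate(b, 3): bitmap=FFFFF..... | a=[2] b=[1, 3, 4] c=[0]

bitmap = FFFFF.....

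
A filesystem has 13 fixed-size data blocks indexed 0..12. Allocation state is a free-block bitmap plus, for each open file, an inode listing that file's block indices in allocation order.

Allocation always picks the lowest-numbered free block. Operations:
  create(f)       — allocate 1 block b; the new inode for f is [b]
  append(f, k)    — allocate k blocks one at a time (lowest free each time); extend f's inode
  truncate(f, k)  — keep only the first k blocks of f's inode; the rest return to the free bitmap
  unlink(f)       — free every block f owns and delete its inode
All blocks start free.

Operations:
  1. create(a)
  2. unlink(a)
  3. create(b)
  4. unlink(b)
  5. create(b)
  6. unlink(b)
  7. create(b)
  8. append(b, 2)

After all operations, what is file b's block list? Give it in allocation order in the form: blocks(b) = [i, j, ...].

after create(a) → a:[0]  free=[F............]
after unlink(a) →   free=[.............]
after create(b) → b:[0]  free=[F............]
after unlink(b) →   free=[.............]
after create(b) → b:[0]  free=[F............]
after unlink(b) →   free=[.............]
after create(b) → b:[0]  free=[F............]
after append(b, 2) → b:[0, 1, 2]  free=[FFF..........]

blocks(b) = [0, 1, 2]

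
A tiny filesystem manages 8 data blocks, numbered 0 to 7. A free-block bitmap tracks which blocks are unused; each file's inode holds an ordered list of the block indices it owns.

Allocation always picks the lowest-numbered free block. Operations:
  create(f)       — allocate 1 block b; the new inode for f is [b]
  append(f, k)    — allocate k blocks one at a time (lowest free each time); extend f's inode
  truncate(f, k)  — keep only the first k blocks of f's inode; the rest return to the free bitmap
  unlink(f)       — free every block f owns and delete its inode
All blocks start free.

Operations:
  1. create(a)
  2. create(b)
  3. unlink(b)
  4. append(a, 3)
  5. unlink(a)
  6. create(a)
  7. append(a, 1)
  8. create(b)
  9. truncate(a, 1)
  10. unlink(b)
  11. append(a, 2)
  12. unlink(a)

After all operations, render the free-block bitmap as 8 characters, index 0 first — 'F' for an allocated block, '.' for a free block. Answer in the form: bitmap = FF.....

bitmap = ........

create(a): bitmap=F....... | a=[0]
create(b): bitmap=FF...... | a=[0] b=[1]
unlink(b): bitmap=F....... | a=[0]
append(a, 3): bitmap=FFFF.... | a=[0, 1, 2, 3]
unlink(a): bitmap=........ | 
create(a): bitmap=F....... | a=[0]
append(a, 1): bitmap=FF...... | a=[0, 1]
create(b): bitmap=FFF..... | a=[0, 1] b=[2]
truncate(a, 1): bitmap=F.F..... | a=[0] b=[2]
unlink(b): bitmap=F....... | a=[0]
append(a, 2): bitmap=FFF..... | a=[0, 1, 2]
unlink(a): bitmap=........ | 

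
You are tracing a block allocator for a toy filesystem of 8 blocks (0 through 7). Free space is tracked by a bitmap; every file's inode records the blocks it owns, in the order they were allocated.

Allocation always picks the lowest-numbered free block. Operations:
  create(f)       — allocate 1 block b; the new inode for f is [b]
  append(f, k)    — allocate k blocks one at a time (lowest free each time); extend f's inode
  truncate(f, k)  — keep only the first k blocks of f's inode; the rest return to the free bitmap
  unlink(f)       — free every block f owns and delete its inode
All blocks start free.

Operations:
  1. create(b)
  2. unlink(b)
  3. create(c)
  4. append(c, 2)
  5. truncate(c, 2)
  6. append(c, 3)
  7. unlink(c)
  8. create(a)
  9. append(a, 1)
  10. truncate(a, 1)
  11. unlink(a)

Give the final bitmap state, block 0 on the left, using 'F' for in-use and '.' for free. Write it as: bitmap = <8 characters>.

bitmap = ........

  1. create(b)  ⇒  F.......  {b→[0]}
  2. unlink(b)  ⇒  ........  {}
  3. create(c)  ⇒  F.......  {c→[0]}
  4. append(c, 2)  ⇒  FFF.....  {c→[0, 1, 2]}
  5. truncate(c, 2)  ⇒  FF......  {c→[0, 1]}
  6. append(c, 3)  ⇒  FFFFF...  {c→[0, 1, 2, 3, 4]}
  7. unlink(c)  ⇒  ........  {}
  8. create(a)  ⇒  F.......  {a→[0]}
  9. append(a, 1)  ⇒  FF......  {a→[0, 1]}
  10. truncate(a, 1)  ⇒  F.......  {a→[0]}
  11. unlink(a)  ⇒  ........  {}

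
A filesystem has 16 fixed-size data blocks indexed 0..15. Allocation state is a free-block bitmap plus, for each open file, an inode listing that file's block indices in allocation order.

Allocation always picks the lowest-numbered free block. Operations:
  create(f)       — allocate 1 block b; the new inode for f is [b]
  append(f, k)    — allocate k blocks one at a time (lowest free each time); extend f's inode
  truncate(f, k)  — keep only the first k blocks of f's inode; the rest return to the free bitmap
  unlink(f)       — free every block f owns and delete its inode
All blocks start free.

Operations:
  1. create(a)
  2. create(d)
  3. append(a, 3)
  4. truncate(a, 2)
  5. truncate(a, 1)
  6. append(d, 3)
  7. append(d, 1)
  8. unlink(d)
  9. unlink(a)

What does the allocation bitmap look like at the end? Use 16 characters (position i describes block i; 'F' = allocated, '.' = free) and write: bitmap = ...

[1] create(a) — a=0 (map F...............)
[2] create(d) — a=0 d=1 (map FF..............)
[3] append(a, 3) — a=0,2,3,4 d=1 (map FFFFF...........)
[4] truncate(a, 2) — a=0,2 d=1 (map FFF.............)
[5] truncate(a, 1) — a=0 d=1 (map FF..............)
[6] append(d, 3) — a=0 d=1,2,3,4 (map FFFFF...........)
[7] append(d, 1) — a=0 d=1,2,3,4,5 (map FFFFFF..........)
[8] unlink(d) — a=0 (map F...............)
[9] unlink(a) —  (map ................)

bitmap = ................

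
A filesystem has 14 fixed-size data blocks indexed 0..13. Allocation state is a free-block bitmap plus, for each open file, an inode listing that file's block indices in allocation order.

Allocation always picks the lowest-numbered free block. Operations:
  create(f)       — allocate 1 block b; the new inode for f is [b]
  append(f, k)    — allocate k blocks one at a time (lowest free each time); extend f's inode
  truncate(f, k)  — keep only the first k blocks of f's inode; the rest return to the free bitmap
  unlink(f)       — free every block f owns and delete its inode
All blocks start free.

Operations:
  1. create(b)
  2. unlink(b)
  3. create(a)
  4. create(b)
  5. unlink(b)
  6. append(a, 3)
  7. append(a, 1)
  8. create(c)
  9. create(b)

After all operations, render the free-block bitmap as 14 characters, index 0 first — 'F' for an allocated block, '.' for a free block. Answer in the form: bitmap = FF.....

bitmap = FFFFFFF.......

after create(b) → b:[0]  free=[F.............]
after unlink(b) →   free=[..............]
after create(a) → a:[0]  free=[F.............]
after create(b) → a:[0], b:[1]  free=[FF............]
after unlink(b) → a:[0]  free=[F.............]
after append(a, 3) → a:[0, 1, 2, 3]  free=[FFFF..........]
after append(a, 1) → a:[0, 1, 2, 3, 4]  free=[FFFFF.........]
after create(c) → a:[0, 1, 2, 3, 4], c:[5]  free=[FFFFFF........]
after create(b) → a:[0, 1, 2, 3, 4], b:[6], c:[5]  free=[FFFFFFF.......]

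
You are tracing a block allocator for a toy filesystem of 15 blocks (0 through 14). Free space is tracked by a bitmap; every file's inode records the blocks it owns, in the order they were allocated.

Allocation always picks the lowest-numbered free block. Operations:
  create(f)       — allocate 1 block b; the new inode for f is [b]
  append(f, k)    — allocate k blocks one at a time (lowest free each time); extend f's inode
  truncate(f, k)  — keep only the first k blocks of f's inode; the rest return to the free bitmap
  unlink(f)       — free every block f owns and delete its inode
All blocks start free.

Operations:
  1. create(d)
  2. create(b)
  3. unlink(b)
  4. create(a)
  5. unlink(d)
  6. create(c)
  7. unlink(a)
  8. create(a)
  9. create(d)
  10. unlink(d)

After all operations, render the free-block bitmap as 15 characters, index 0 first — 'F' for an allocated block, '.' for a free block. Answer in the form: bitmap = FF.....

bitmap = FF.............

after create(d) → d:[0]  free=[F..............]
after create(b) → b:[1], d:[0]  free=[FF.............]
after unlink(b) → d:[0]  free=[F..............]
after create(a) → a:[1], d:[0]  free=[FF.............]
after unlink(d) → a:[1]  free=[.F.............]
after create(c) → a:[1], c:[0]  free=[FF.............]
after unlink(a) → c:[0]  free=[F..............]
after create(a) → a:[1], c:[0]  free=[FF.............]
after create(d) → a:[1], c:[0], d:[2]  free=[FFF............]
after unlink(d) → a:[1], c:[0]  free=[FF.............]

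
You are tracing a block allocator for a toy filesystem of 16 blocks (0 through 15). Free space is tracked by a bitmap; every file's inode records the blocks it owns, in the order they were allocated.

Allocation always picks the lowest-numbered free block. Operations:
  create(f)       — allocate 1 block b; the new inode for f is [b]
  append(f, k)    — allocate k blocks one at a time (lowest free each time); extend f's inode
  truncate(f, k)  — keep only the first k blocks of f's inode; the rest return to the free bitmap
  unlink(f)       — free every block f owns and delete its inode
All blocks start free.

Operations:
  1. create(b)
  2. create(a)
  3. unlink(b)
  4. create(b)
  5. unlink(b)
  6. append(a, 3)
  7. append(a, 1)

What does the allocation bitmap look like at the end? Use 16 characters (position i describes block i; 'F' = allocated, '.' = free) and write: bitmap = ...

[1] create(b) — b=0 (map F...............)
[2] create(a) — a=1 b=0 (map FF..............)
[3] unlink(b) — a=1 (map .F..............)
[4] create(b) — a=1 b=0 (map FF..............)
[5] unlink(b) — a=1 (map .F..............)
[6] append(a, 3) — a=1,0,2,3 (map FFFF............)
[7] append(a, 1) — a=1,0,2,3,4 (map FFFFF...........)

bitmap = FFFFF...........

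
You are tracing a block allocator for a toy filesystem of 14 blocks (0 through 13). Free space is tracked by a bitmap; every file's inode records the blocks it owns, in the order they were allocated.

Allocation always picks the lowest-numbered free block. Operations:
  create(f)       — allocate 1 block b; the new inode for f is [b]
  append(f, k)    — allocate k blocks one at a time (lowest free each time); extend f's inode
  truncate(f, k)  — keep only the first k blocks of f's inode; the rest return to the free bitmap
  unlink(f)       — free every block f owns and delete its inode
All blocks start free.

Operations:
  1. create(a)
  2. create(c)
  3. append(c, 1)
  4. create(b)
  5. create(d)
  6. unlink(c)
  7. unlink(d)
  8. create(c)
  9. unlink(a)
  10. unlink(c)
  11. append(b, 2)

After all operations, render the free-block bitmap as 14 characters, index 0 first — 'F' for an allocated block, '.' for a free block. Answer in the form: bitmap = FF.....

bitmap = FF.F..........

after create(a) → a:[0]  free=[F.............]
after create(c) → a:[0], c:[1]  free=[FF............]
after append(c, 1) → a:[0], c:[1, 2]  free=[FFF...........]
after create(b) → a:[0], b:[3], c:[1, 2]  free=[FFFF..........]
after create(d) → a:[0], b:[3], c:[1, 2], d:[4]  free=[FFFFF.........]
after unlink(c) → a:[0], b:[3], d:[4]  free=[F..FF.........]
after unlink(d) → a:[0], b:[3]  free=[F..F..........]
after create(c) → a:[0], b:[3], c:[1]  free=[FF.F..........]
after unlink(a) → b:[3], c:[1]  free=[.F.F..........]
after unlink(c) → b:[3]  free=[...F..........]
after append(b, 2) → b:[3, 0, 1]  free=[FF.F..........]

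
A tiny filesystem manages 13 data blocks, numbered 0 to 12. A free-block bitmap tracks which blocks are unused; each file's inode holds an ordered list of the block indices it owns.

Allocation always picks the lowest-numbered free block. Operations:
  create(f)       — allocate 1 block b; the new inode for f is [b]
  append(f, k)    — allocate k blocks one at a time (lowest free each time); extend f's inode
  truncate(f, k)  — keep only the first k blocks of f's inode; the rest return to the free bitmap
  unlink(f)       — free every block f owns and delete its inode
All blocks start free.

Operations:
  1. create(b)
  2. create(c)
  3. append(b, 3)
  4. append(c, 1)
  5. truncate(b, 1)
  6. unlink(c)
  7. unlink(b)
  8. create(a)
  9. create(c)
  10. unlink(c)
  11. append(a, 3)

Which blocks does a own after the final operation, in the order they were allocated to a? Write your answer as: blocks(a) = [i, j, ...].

create(b): bitmap=F............ | b=[0]
create(c): bitmap=FF........... | b=[0] c=[1]
append(b, 3): bitmap=FFFFF........ | b=[0, 2, 3, 4] c=[1]
append(c, 1): bitmap=FFFFFF....... | b=[0, 2, 3, 4] c=[1, 5]
truncate(b, 1): bitmap=FF...F....... | b=[0] c=[1, 5]
unlink(c): bitmap=F............ | b=[0]
unlink(b): bitmap=............. | 
create(a): bitmap=F............ | a=[0]
create(c): bitmap=FF........... | a=[0] c=[1]
unlink(c): bitmap=F............ | a=[0]
append(a, 3): bitmap=FFFF......... | a=[0, 1, 2, 3]

blocks(a) = [0, 1, 2, 3]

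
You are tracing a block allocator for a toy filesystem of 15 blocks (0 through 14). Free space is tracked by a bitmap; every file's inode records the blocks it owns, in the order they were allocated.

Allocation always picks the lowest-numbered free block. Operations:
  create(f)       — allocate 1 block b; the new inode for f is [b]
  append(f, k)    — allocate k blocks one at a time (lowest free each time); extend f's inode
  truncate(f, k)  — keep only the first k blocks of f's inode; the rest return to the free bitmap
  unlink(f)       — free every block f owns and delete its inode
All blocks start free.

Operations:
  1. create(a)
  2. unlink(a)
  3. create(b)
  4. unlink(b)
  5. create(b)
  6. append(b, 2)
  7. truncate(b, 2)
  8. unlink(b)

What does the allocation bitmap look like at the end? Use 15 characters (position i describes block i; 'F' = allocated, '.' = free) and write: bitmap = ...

  1. create(a)  ⇒  F..............  {a→[0]}
  2. unlink(a)  ⇒  ...............  {}
  3. create(b)  ⇒  F..............  {b→[0]}
  4. unlink(b)  ⇒  ...............  {}
  5. create(b)  ⇒  F..............  {b→[0]}
  6. append(b, 2)  ⇒  FFF............  {b→[0, 1, 2]}
  7. truncate(b, 2)  ⇒  FF.............  {b→[0, 1]}
  8. unlink(b)  ⇒  ...............  {}

bitmap = ...............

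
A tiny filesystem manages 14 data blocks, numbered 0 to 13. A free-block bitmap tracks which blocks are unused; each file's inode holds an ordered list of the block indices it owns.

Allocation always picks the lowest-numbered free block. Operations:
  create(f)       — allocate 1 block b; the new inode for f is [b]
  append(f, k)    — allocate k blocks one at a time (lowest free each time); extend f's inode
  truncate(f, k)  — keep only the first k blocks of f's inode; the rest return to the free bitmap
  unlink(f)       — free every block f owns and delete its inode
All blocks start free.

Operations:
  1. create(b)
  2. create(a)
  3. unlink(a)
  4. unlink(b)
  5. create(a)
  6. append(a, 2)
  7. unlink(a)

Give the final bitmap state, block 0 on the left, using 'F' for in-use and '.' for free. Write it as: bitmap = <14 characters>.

bitmap = ..............

  1. create(b)  ⇒  F.............  {b→[0]}
  2. create(a)  ⇒  FF............  {a→[1]; b→[0]}
  3. unlink(a)  ⇒  F.............  {b→[0]}
  4. unlink(b)  ⇒  ..............  {}
  5. create(a)  ⇒  F.............  {a→[0]}
  6. append(a, 2)  ⇒  FFF...........  {a→[0, 1, 2]}
  7. unlink(a)  ⇒  ..............  {}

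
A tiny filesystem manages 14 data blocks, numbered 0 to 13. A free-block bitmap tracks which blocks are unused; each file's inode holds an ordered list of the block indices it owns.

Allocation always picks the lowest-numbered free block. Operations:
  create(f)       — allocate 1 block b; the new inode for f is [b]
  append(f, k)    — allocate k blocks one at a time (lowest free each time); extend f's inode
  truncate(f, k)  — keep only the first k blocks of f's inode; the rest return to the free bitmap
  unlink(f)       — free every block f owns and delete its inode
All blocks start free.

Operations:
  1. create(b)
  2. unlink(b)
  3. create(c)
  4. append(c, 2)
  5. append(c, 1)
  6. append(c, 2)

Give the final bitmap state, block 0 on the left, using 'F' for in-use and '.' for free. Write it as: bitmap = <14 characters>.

bitmap = FFFFFF........

  1. create(b)  ⇒  F.............  {b→[0]}
  2. unlink(b)  ⇒  ..............  {}
  3. create(c)  ⇒  F.............  {c→[0]}
  4. append(c, 2)  ⇒  FFF...........  {c→[0, 1, 2]}
  5. append(c, 1)  ⇒  FFFF..........  {c→[0, 1, 2, 3]}
  6. append(c, 2)  ⇒  FFFFFF........  {c→[0, 1, 2, 3, 4, 5]}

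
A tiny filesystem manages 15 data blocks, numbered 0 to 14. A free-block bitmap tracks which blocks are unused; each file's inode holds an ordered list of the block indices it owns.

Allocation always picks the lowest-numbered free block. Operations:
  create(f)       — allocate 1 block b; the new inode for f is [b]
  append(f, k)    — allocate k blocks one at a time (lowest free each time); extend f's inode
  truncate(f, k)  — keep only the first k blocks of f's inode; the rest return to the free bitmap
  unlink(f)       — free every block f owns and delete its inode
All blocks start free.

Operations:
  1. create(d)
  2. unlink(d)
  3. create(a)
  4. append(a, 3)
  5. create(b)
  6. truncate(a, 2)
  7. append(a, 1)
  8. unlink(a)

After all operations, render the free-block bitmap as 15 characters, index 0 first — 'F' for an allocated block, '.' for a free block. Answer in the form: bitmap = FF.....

create(d): bitmap=F.............. | d=[0]
unlink(d): bitmap=............... | 
create(a): bitmap=F.............. | a=[0]
append(a, 3): bitmap=FFFF........... | a=[0, 1, 2, 3]
create(b): bitmap=FFFFF.......... | a=[0, 1, 2, 3] b=[4]
truncate(a, 2): bitmap=FF..F.......... | a=[0, 1] b=[4]
append(a, 1): bitmap=FFF.F.......... | a=[0, 1, 2] b=[4]
unlink(a): bitmap=....F.......... | b=[4]

bitmap = ....F..........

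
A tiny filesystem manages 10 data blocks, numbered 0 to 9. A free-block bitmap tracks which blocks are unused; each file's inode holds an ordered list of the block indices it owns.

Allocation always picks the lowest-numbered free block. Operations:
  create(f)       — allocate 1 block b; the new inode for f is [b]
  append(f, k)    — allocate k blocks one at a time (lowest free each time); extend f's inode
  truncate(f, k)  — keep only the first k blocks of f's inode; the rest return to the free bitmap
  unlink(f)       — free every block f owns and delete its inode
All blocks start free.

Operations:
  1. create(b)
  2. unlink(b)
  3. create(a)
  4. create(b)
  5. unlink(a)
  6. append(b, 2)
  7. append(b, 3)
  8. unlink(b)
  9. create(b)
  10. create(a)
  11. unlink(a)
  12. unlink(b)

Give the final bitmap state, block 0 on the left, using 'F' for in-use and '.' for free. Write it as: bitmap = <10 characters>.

create(b): bitmap=F......... | b=[0]
unlink(b): bitmap=.......... | 
create(a): bitmap=F......... | a=[0]
create(b): bitmap=FF........ | a=[0] b=[1]
unlink(a): bitmap=.F........ | b=[1]
append(b, 2): bitmap=FFF....... | b=[1, 0, 2]
append(b, 3): bitmap=FFFFFF.... | b=[1, 0, 2, 3, 4, 5]
unlink(b): bitmap=.......... | 
create(b): bitmap=F......... | b=[0]
create(a): bitmap=FF........ | a=[1] b=[0]
unlink(a): bitmap=F......... | b=[0]
unlink(b): bitmap=.......... | 

bitmap = ..........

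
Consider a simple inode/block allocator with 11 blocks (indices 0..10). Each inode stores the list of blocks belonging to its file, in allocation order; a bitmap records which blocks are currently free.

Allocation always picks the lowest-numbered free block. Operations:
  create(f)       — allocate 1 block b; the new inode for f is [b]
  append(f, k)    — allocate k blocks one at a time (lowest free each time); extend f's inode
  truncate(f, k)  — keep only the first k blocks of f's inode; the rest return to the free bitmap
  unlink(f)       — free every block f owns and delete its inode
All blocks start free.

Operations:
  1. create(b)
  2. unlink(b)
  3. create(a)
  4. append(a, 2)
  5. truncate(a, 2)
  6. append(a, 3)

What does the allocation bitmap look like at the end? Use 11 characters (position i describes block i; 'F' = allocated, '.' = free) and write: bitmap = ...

after create(b) → b:[0]  free=[F..........]
after unlink(b) →   free=[...........]
after create(a) → a:[0]  free=[F..........]
after append(a, 2) → a:[0, 1, 2]  free=[FFF........]
after truncate(a, 2) → a:[0, 1]  free=[FF.........]
after append(a, 3) → a:[0, 1, 2, 3, 4]  free=[FFFFF......]

bitmap = FFFFF......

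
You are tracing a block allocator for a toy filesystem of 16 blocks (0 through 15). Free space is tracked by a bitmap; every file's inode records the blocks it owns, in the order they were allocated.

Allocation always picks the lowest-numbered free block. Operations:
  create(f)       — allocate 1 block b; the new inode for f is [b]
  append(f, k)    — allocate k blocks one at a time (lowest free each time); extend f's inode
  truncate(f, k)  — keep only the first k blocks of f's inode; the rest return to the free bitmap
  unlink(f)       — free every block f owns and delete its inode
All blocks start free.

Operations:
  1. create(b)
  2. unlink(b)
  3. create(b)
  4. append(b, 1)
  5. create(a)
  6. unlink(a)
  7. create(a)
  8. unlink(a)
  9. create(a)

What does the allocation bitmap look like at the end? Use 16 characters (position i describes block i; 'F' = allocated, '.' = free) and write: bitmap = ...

after create(b) → b:[0]  free=[F...............]
after unlink(b) →   free=[................]
after create(b) → b:[0]  free=[F...............]
after append(b, 1) → b:[0, 1]  free=[FF..............]
after create(a) → a:[2], b:[0, 1]  free=[FFF.............]
after unlink(a) → b:[0, 1]  free=[FF..............]
after create(a) → a:[2], b:[0, 1]  free=[FFF.............]
after unlink(a) → b:[0, 1]  free=[FF..............]
after create(a) → a:[2], b:[0, 1]  free=[FFF.............]

bitmap = FFF.............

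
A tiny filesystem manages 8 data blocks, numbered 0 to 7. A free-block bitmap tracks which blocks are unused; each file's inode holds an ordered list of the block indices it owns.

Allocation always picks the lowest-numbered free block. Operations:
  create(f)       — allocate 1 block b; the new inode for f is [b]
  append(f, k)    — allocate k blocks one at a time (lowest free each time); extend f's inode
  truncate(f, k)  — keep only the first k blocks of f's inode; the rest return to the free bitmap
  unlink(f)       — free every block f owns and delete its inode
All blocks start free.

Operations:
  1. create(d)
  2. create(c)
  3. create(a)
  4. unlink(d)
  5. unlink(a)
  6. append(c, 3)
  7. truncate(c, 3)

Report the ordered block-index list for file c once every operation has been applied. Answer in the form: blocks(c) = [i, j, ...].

[1] create(d) — d=0 (map F.......)
[2] create(c) — c=1 d=0 (map FF......)
[3] create(a) — a=2 c=1 d=0 (map FFF.....)
[4] unlink(d) — a=2 c=1 (map .FF.....)
[5] unlink(a) — c=1 (map .F......)
[6] append(c, 3) — c=1,0,2,3 (map FFFF....)
[7] truncate(c, 3) — c=1,0,2 (map FFF.....)

blocks(c) = [1, 0, 2]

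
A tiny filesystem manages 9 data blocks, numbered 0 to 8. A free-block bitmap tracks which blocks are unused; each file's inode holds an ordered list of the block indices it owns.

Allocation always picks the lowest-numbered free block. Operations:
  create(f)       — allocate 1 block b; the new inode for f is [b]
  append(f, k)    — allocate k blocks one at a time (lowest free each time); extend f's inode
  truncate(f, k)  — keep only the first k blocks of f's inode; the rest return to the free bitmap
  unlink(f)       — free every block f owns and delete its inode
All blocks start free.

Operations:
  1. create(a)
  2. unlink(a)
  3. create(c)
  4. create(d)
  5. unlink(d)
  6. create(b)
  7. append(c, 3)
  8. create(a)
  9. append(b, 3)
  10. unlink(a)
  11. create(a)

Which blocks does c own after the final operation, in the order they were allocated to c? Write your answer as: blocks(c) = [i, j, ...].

blocks(c) = [0, 2, 3, 4]

create(a): bitmap=F........ | a=[0]
unlink(a): bitmap=......... | 
create(c): bitmap=F........ | c=[0]
create(d): bitmap=FF....... | c=[0] d=[1]
unlink(d): bitmap=F........ | c=[0]
create(b): bitmap=FF....... | b=[1] c=[0]
append(c, 3): bitmap=FFFFF.... | b=[1] c=[0, 2, 3, 4]
create(a): bitmap=FFFFFF... | a=[5] b=[1] c=[0, 2, 3, 4]
append(b, 3): bitmap=FFFFFFFFF | a=[5] b=[1, 6, 7, 8] c=[0, 2, 3, 4]
unlink(a): bitmap=FFFFF.FFF | b=[1, 6, 7, 8] c=[0, 2, 3, 4]
create(a): bitmap=FFFFFFFFF | a=[5] b=[1, 6, 7, 8] c=[0, 2, 3, 4]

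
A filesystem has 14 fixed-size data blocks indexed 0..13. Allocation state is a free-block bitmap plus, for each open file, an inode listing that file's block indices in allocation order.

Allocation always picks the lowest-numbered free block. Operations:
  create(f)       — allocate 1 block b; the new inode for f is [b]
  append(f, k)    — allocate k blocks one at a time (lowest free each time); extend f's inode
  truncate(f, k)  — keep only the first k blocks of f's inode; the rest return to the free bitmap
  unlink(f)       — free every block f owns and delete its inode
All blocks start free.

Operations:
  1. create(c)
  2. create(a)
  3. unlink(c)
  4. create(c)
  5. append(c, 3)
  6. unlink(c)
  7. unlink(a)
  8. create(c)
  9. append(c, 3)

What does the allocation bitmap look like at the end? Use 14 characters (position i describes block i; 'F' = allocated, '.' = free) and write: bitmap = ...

bitmap = FFFF..........

after create(c) → c:[0]  free=[F.............]
after create(a) → a:[1], c:[0]  free=[FF............]
after unlink(c) → a:[1]  free=[.F............]
after create(c) → a:[1], c:[0]  free=[FF............]
after append(c, 3) → a:[1], c:[0, 2, 3, 4]  free=[FFFFF.........]
after unlink(c) → a:[1]  free=[.F............]
after unlink(a) →   free=[..............]
after create(c) → c:[0]  free=[F.............]
after append(c, 3) → c:[0, 1, 2, 3]  free=[FFFF..........]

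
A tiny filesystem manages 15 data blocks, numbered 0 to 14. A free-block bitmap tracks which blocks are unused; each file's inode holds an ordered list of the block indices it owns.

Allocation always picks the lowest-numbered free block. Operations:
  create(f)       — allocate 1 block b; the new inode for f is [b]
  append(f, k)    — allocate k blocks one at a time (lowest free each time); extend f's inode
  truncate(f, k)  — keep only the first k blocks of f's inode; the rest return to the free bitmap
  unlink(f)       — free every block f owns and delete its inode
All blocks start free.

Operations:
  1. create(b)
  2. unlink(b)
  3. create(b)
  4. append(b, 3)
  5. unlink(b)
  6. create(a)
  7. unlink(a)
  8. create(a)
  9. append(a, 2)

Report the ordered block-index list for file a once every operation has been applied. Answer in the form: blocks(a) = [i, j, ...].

blocks(a) = [0, 1, 2]

create(b): bitmap=F.............. | b=[0]
unlink(b): bitmap=............... | 
create(b): bitmap=F.............. | b=[0]
append(b, 3): bitmap=FFFF........... | b=[0, 1, 2, 3]
unlink(b): bitmap=............... | 
create(a): bitmap=F.............. | a=[0]
unlink(a): bitmap=............... | 
create(a): bitmap=F.............. | a=[0]
append(a, 2): bitmap=FFF............ | a=[0, 1, 2]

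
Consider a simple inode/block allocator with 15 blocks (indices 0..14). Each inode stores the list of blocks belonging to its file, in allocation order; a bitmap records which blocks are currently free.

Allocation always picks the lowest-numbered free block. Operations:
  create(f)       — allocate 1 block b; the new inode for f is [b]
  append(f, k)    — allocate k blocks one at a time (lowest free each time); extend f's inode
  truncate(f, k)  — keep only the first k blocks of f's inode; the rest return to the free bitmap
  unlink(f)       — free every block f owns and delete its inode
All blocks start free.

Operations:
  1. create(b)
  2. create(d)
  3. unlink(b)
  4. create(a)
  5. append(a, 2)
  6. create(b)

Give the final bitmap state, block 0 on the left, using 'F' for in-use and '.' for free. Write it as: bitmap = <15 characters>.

bitmap = FFFFF..........

create(b): bitmap=F.............. | b=[0]
create(d): bitmap=FF............. | b=[0] d=[1]
unlink(b): bitmap=.F............. | d=[1]
create(a): bitmap=FF............. | a=[0] d=[1]
append(a, 2): bitmap=FFFF........... | a=[0, 2, 3] d=[1]
create(b): bitmap=FFFFF.......... | a=[0, 2, 3] b=[4] d=[1]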